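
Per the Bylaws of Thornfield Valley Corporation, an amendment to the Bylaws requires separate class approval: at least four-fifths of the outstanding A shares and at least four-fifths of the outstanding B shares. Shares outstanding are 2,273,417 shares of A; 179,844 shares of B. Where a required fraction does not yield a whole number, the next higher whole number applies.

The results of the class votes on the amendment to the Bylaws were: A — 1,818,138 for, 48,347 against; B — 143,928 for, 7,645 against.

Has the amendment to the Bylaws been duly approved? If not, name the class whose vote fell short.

A: 4/5 of 2273417 = 1818733.60, rounded up to 1818734; 1,818,734 required, 1,818,138 in favor — not approved.
B: 4/5 of 179844 = 143875.20, rounded up to 143876; 143,876 required, 143,928 in favor — approved.

Not approved — the A shares did not give the required vote.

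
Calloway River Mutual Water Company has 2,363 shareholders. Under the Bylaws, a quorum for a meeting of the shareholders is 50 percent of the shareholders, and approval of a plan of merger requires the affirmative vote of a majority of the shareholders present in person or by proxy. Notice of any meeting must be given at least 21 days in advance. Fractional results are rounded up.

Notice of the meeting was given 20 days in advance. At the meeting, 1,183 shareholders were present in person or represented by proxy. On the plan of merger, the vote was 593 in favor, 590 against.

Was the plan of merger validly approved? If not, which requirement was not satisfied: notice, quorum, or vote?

Notice: 20 days given; 21 required. Not satisfied.
Quorum: 50% of 2,363 = 1,181.50, rounded up to 1,182; 1,183 present. Satisfied.
Vote: requires a majority of those present (1,183); a majority of 1183 is 592, so 592 needed; 593 in favor. Satisfied.

Invalid — notice requirement not satisfied.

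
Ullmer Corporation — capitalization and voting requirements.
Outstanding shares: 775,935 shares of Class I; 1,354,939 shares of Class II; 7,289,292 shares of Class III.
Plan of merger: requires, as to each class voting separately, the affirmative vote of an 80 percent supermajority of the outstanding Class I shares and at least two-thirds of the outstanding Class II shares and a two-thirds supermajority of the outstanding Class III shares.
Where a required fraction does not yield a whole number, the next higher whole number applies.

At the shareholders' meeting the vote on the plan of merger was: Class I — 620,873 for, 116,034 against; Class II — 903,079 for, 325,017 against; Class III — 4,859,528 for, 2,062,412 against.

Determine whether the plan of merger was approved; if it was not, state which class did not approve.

Not approved — the Class II shares did not give the required vote.

Class I: 4/5 of 775935 = 620748; 620,748 required, 620,873 in favor — approved.
Class II: 2/3 of 1354939 = 903292.67, rounded up to 903293; 903,293 required, 903,079 in favor — not approved.
Class III: 2/3 of 7289292 = 4859528; 4,859,528 required, 4,859,528 in favor — approved.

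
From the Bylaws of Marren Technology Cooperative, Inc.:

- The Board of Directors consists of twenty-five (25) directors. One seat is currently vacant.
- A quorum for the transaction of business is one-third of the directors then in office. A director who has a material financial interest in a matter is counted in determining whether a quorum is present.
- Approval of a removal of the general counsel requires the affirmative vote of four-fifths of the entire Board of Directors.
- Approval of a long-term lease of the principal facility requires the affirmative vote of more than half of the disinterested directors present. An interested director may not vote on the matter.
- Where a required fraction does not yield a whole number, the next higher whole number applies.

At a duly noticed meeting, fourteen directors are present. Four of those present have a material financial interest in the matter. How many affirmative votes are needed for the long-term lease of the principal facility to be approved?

The long-term lease of the principal facility requires a majority of the disinterested directors present (14 − 4 = 10).
A majority of 10 is 6.

6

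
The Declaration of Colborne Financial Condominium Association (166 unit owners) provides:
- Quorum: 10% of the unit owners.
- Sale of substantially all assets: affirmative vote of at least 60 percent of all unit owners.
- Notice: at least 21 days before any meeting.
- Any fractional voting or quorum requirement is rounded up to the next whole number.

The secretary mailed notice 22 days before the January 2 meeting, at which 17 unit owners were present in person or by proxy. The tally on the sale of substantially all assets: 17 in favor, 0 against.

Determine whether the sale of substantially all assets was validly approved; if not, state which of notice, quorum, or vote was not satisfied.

Invalid — vote requirement not satisfied.

Notice: 22 days given; 21 required. Satisfied.
Quorum: 10% of 166 = 16.60, rounded up to 17; 17 present. Satisfied.
Vote: requires three-fifths of all unit owners (166); 3/5 of 166 = 99.60, rounded up to 100, so 100 needed; 17 in favor. Not satisfied.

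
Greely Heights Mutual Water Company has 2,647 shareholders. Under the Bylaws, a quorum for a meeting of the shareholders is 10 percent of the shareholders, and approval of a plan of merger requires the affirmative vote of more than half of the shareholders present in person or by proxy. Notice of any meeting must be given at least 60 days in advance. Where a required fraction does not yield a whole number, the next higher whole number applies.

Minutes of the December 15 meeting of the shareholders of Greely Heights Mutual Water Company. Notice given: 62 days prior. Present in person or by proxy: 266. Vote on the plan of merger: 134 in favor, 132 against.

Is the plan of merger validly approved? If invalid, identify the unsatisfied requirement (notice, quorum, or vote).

Notice: 62 days given; 60 required. Satisfied.
Quorum: 10% of 2,647 = 264.70, rounded up to 265; 266 present. Satisfied.
Vote: requires a majority of those present (266); a majority of 266 is 134, so 134 needed; 134 in favor. Satisfied.

Valid — all requirements satisfied.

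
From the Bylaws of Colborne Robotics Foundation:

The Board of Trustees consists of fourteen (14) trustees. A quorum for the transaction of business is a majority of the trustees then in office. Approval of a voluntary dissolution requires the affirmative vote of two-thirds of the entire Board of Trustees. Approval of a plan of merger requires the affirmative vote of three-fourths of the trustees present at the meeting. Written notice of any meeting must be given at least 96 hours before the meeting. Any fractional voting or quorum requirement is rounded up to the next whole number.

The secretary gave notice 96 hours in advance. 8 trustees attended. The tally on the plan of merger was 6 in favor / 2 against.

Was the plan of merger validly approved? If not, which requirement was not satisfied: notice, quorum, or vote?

Notice: 96 hours given; 96 required (96 ≥ 96). Satisfied.
Quorum: 8 present; quorum is 8. Satisfied.
Vote: the plan of merger requires three-fourths of the trustees present (8). 3/4 of 8 = 6, so 6 affirmative votes are needed; 6 voted in favor. Satisfied.

Valid — all requirements satisfied.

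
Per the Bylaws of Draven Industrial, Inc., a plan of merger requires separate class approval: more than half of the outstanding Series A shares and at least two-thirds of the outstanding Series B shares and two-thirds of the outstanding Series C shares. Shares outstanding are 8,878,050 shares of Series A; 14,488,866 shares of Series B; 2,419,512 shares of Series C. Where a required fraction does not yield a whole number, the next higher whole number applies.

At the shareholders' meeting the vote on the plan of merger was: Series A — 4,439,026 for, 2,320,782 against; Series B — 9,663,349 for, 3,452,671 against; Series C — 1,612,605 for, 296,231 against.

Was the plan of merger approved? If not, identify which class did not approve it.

Not approved — the Series C shares did not give the required vote.

Series A: a majority of 8878050 is 4439026; 4,439,026 required, 4,439,026 in favor — approved.
Series B: 2/3 of 14488866 = 9659244; 9,659,244 required, 9,663,349 in favor — approved.
Series C: 2/3 of 2419512 = 1613008; 1,613,008 required, 1,612,605 in favor — not approved.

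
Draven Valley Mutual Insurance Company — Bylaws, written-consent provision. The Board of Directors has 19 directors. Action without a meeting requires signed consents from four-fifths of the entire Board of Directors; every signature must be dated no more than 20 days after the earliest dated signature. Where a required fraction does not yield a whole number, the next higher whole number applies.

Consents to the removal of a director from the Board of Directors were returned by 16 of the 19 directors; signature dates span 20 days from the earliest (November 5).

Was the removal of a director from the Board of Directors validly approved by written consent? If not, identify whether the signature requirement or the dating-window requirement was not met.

Effective — both the signature and dating-window requirements are satisfied.

Signatures required: four-fifths of 19 — 4/5 of 19 = 15.20, rounded up to 16, so 16 needed; 16 signed. Sufficient.
Dating window: the latest signature is 20 days after the earliest; the limit is 20 days. Within the window.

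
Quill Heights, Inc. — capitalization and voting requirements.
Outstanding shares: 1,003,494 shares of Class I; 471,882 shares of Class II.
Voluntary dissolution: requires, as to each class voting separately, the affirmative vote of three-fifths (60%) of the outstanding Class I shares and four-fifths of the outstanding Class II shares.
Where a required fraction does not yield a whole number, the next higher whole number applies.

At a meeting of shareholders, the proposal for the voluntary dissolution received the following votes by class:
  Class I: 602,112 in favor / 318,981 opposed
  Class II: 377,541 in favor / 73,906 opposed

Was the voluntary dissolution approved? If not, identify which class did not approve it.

Class I: 3/5 of 1003494 = 602096.40, rounded up to 602097; 602,097 required, 602,112 in favor — approved.
Class II: 4/5 of 471882 = 377505.60, rounded up to 377506; 377,506 required, 377,541 in favor — approved.

Approved — every class gave the required vote.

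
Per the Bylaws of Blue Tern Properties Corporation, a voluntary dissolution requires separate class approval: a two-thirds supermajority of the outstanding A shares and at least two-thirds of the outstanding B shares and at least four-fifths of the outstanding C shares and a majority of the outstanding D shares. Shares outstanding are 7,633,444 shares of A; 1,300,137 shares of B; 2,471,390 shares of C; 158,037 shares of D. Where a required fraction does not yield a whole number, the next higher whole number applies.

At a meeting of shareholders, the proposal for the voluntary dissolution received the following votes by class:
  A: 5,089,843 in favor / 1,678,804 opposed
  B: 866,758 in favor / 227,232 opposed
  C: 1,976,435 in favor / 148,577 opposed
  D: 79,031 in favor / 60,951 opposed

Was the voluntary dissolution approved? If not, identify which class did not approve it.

Not approved — the C shares did not give the required vote.

A: 2/3 of 7633444 = 5088962.67, rounded up to 5088963; 5,088,963 required, 5,089,843 in favor — approved.
B: 2/3 of 1300137 = 866758; 866,758 required, 866,758 in favor — approved.
C: 4/5 of 2471390 = 1977112; 1,977,112 required, 1,976,435 in favor — not approved.
D: a majority of 158037 is 79019; 79,019 required, 79,031 in favor — approved.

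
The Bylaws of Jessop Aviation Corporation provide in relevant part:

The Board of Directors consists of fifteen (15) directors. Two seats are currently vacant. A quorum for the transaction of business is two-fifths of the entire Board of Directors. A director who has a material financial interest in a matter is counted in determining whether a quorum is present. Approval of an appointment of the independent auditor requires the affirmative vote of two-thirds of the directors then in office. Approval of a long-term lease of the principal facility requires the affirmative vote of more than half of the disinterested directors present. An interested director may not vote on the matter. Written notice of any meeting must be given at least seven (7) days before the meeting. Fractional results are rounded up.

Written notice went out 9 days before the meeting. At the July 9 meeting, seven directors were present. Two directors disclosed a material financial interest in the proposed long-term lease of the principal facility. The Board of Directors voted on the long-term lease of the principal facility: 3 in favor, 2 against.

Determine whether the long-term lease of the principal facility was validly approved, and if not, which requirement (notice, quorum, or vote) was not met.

Valid — all requirements satisfied.

Notice: 9 days given; 7 required (9 ≥ 7). Satisfied.
Quorum: 7 present (interested directors count toward quorum); quorum is 6. Satisfied.
Vote: the long-term lease of the principal facility requires a majority of the disinterested directors present (7 − 2 = 5). A majority of 5 is 3, so 3 affirmative votes are needed; 3 voted in favor. Satisfied.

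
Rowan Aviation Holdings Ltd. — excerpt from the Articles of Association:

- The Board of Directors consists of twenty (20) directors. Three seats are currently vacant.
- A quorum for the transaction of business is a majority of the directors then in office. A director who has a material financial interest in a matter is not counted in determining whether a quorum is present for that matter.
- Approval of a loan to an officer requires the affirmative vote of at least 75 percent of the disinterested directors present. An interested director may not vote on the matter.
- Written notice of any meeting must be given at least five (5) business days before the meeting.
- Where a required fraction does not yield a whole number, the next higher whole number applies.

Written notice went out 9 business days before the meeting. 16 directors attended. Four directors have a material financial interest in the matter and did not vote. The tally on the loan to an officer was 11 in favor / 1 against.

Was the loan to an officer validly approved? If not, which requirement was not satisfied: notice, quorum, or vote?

Valid — all requirements satisfied.

Notice: 9 business days given; 5 required (9 ≥ 5). Satisfied.
Quorum: 16 present, but the 4 interested directors do not count, leaving 12. Quorum is 9. Satisfied.
Vote: the loan to an officer requires three-fourths of the disinterested directors present (16 − 4 = 12). 3/4 of 12 = 9, so 9 affirmative votes are needed; 11 voted in favor. Satisfied.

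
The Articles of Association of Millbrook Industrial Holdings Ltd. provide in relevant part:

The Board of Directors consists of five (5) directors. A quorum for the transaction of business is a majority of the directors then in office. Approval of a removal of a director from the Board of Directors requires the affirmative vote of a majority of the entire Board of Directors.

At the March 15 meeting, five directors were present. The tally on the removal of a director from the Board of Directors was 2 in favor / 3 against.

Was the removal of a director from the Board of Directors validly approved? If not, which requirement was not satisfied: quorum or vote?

Invalid — vote requirement not satisfied.

Quorum: 5 present; quorum is 3. Satisfied.
Vote: the removal of a director from the Board of Directors requires a majority of the entire Board of Directors (5). A majority of 5 is 3, so 3 affirmative votes are needed; 2 voted in favor. Not satisfied.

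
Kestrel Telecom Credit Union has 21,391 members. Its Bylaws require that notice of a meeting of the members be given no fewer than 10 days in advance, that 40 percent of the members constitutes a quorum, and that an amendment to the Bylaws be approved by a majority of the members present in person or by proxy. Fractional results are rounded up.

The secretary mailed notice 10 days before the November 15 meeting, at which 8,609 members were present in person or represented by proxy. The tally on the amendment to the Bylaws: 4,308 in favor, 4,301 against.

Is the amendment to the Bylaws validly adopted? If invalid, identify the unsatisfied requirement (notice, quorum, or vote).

Valid — all requirements satisfied.

Notice: 10 days given; 10 required. Satisfied.
Quorum: 40% of 21,391 = 8,556.40, rounded up to 8,557; 8,609 present. Satisfied.
Vote: requires a majority of those present (8,609); a majority of 8609 is 4305, so 4,305 needed; 4,308 in favor. Satisfied.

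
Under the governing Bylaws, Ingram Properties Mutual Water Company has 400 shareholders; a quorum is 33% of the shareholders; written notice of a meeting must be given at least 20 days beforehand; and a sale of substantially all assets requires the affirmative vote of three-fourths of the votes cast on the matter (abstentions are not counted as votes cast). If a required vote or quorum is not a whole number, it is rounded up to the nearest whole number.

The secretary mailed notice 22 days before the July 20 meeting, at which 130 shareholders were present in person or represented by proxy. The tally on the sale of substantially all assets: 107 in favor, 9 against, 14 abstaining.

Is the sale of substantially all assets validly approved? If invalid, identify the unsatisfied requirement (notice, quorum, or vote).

Notice: 22 days given; 20 required. Satisfied.
Quorum: 33% of 400 = 132; 130 present. Not satisfied.
Vote: requires three-fourths of the votes cast (130 − 14 abstaining = 116); 3/4 of 116 = 87, so 87 needed; 107 in favor. Satisfied.

Invalid — quorum requirement not satisfied.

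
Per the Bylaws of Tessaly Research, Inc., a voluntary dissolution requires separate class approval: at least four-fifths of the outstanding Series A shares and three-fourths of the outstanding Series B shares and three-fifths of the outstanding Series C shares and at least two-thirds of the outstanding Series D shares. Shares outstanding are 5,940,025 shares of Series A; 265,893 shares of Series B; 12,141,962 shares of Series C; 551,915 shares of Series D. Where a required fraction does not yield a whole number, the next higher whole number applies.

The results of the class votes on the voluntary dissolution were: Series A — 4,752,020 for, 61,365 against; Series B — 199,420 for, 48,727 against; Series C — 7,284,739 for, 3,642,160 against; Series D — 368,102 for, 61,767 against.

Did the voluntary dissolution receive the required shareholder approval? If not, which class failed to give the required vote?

Not approved — the Series C shares did not give the required vote.

Series A: 4/5 of 5940025 = 4752020; 4,752,020 required, 4,752,020 in favor — approved.
Series B: 3/4 of 265893 = 199419.75, rounded up to 199420; 199,420 required, 199,420 in favor — approved.
Series C: 3/5 of 12141962 = 7285177.20, rounded up to 7285178; 7,285,178 required, 7,284,739 in favor — not approved.
Series D: 2/3 of 551915 = 367943.33, rounded up to 367944; 367,944 required, 368,102 in favor — approved.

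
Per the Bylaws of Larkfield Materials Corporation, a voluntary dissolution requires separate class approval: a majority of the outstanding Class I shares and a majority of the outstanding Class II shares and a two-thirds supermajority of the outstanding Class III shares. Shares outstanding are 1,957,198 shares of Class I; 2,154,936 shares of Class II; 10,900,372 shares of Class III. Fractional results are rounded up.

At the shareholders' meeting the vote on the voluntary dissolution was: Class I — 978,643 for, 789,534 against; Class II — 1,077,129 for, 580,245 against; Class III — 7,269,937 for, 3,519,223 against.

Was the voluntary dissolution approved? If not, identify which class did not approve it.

Class I: a majority of 1957198 is 978600; 978,600 required, 978,643 in favor — approved.
Class II: a majority of 2154936 is 1077469; 1,077,469 required, 1,077,129 in favor — not approved.
Class III: 2/3 of 10900372 = 7266914.67, rounded up to 7266915; 7,266,915 required, 7,269,937 in favor — approved.

Not approved — the Class II shares did not give the required vote.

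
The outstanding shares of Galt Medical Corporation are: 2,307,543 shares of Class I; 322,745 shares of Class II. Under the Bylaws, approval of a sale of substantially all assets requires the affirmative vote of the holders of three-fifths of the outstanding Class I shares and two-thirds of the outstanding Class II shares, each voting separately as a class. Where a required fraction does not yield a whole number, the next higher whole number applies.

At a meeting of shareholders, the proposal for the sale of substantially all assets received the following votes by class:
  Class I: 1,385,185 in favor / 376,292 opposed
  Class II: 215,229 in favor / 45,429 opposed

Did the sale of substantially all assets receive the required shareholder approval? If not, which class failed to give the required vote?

Approved — every class gave the required vote.

Class I: 3/5 of 2307543 = 1384525.80, rounded up to 1384526; 1,384,526 required, 1,385,185 in favor — approved.
Class II: 2/3 of 322745 = 215163.33, rounded up to 215164; 215,164 required, 215,229 in favor — approved.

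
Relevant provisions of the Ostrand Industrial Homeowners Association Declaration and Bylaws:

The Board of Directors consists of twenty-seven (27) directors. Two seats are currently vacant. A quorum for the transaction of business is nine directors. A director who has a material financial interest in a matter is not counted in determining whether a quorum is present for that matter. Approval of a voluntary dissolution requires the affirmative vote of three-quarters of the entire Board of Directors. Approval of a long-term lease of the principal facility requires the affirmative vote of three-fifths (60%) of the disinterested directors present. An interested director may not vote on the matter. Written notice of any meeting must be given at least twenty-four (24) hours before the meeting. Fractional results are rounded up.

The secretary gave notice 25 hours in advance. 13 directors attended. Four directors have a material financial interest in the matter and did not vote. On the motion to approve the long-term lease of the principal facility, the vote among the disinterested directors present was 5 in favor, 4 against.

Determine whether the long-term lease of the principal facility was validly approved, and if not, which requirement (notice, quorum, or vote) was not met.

Notice: 25 hours given; 24 required (25 ≥ 24). Satisfied.
Quorum: 13 present, but the 4 interested directors do not count, leaving 9. Quorum is 9. Satisfied.
Vote: the long-term lease of the principal facility requires three-fifths of the disinterested directors present (13 − 4 = 9). 3/5 of 9 = 5.40, rounded up to 6, so 6 affirmative votes are needed; 5 voted in favor. Not satisfied.

Invalid — vote requirement not satisfied.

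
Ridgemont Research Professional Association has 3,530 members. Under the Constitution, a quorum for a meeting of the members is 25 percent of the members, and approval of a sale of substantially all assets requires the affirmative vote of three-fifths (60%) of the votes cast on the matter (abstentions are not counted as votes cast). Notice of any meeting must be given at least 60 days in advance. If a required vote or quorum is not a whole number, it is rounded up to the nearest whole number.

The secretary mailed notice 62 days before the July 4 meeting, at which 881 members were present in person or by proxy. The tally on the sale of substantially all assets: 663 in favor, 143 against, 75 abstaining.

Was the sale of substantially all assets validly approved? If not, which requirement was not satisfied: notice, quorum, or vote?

Invalid — quorum requirement not satisfied.

Notice: 62 days given; 60 required. Satisfied.
Quorum: 25% of 3,530 = 882.50, rounded up to 883; 881 present. Not satisfied.
Vote: requires three-fifths of the votes cast (881 − 75 abstaining = 806); 3/5 of 806 = 483.60, rounded up to 484, so 484 needed; 663 in favor. Satisfied.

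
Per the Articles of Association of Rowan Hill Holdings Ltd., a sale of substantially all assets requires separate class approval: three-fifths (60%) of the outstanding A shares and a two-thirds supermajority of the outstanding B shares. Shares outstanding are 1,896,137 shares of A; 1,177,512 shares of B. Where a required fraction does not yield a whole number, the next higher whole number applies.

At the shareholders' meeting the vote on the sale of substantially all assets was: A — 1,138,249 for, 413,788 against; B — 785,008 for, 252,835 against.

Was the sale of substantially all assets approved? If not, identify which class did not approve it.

Approved — every class gave the required vote.

A: 3/5 of 1896137 = 1137682.20, rounded up to 1137683; 1,137,683 required, 1,138,249 in favor — approved.
B: 2/3 of 1177512 = 785008; 785,008 required, 785,008 in favor — approved.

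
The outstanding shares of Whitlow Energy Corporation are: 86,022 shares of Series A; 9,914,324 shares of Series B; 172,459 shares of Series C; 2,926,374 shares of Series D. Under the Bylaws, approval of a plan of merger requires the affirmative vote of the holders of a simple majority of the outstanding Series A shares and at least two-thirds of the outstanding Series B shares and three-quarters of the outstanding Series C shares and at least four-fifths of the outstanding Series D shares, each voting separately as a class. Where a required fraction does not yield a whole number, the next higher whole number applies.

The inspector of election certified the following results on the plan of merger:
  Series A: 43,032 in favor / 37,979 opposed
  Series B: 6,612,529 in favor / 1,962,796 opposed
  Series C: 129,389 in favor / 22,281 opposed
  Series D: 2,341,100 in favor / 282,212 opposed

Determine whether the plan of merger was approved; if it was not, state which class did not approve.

Series A: a majority of 86022 is 43012; 43,012 required, 43,032 in favor — approved.
Series B: 2/3 of 9914324 = 6609549.33, rounded up to 6609550; 6,609,550 required, 6,612,529 in favor — approved.
Series C: 3/4 of 172459 = 129344.25, rounded up to 129345; 129,345 required, 129,389 in favor — approved.
Series D: 4/5 of 2926374 = 2341099.20, rounded up to 2341100; 2,341,100 required, 2,341,100 in favor — approved.

Approved — every class gave the required vote.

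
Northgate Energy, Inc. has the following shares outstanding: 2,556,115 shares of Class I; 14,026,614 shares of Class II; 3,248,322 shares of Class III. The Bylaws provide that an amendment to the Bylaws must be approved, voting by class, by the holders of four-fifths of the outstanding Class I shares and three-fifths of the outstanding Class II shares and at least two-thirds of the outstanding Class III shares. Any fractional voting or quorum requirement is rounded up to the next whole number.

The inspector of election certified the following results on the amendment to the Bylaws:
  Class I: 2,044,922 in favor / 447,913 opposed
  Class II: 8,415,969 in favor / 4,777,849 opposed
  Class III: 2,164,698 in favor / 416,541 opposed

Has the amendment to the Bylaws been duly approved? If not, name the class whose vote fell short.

Class I: 4/5 of 2556115 = 2044892; 2,044,892 required, 2,044,922 in favor — approved.
Class II: 3/5 of 14026614 = 8415968.40, rounded up to 8415969; 8,415,969 required, 8,415,969 in favor — approved.
Class III: 2/3 of 3248322 = 2165548; 2,165,548 required, 2,164,698 in favor — not approved.

Not approved — the Class III shares did not give the required vote.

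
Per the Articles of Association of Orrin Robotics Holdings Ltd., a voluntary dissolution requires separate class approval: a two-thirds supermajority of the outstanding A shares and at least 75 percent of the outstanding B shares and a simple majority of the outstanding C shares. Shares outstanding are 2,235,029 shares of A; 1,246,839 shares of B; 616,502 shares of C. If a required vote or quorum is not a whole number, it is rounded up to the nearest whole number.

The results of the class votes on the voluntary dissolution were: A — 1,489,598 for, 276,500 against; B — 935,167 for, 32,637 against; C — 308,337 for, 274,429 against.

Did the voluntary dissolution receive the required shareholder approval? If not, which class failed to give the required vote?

Not approved — the A shares did not give the required vote.

A: 2/3 of 2235029 = 1490019.33, rounded up to 1490020; 1,490,020 required, 1,489,598 in favor — not approved.
B: 3/4 of 1246839 = 935129.25, rounded up to 935130; 935,130 required, 935,167 in favor — approved.
C: a majority of 616502 is 308252; 308,252 required, 308,337 in favor — approved.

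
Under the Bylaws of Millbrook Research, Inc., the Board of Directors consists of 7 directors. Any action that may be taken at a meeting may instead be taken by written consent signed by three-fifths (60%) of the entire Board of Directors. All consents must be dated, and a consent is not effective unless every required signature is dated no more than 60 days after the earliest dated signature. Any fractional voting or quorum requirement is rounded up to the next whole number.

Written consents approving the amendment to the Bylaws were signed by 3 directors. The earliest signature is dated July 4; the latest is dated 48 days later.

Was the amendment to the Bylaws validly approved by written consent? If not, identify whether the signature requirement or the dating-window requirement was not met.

Signatures required: three-fifths (60%) of 7 — 3/5 of 7 = 4.20, rounded up to 5, so 5 needed; 3 signed. Insufficient.
Dating window: the latest signature is 48 days after the earliest; the limit is 60 days. Within the window.

Not effective — insufficient signatures.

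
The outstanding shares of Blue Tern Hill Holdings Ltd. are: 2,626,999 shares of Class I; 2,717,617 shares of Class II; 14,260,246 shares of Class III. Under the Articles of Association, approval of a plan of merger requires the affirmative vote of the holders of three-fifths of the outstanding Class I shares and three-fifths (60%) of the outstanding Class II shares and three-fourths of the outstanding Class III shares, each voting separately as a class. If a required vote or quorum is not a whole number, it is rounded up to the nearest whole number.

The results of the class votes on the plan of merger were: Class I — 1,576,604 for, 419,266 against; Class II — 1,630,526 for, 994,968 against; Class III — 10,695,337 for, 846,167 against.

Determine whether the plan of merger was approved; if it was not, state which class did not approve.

Not approved — the Class II shares did not give the required vote.

Class I: 3/5 of 2626999 = 1576199.40, rounded up to 1576200; 1,576,200 required, 1,576,604 in favor — approved.
Class II: 3/5 of 2717617 = 1630570.20, rounded up to 1630571; 1,630,571 required, 1,630,526 in favor — not approved.
Class III: 3/4 of 14260246 = 10695184.50, rounded up to 10695185; 10,695,185 required, 10,695,337 in favor — approved.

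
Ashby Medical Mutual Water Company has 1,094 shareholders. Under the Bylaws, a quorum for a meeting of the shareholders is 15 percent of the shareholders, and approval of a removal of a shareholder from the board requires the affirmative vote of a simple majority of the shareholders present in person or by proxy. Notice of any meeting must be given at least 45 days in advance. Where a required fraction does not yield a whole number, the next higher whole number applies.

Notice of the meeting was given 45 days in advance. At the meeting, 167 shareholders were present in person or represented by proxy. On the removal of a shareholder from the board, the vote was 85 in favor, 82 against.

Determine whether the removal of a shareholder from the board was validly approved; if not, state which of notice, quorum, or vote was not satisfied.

Notice: 45 days given; 45 required. Satisfied.
Quorum: 15% of 1,094 = 164.10, rounded up to 165; 167 present. Satisfied.
Vote: requires a majority of those present (167); a majority of 167 is 84, so 84 needed; 85 in favor. Satisfied.

Valid — all requirements satisfied.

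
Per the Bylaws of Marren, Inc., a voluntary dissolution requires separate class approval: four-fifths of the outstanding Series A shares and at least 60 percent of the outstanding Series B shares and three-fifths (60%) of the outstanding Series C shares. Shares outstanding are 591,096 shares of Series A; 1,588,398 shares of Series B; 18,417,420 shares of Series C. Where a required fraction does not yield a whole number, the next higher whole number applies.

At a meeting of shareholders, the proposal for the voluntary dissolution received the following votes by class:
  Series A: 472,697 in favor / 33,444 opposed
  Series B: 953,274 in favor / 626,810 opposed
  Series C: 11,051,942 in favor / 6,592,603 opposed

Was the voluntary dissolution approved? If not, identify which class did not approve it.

Not approved — the Series A shares did not give the required vote.

Series A: 4/5 of 591096 = 472876.80, rounded up to 472877; 472,877 required, 472,697 in favor — not approved.
Series B: 3/5 of 1588398 = 953038.80, rounded up to 953039; 953,039 required, 953,274 in favor — approved.
Series C: 3/5 of 18417420 = 11050452; 11,050,452 required, 11,051,942 in favor — approved.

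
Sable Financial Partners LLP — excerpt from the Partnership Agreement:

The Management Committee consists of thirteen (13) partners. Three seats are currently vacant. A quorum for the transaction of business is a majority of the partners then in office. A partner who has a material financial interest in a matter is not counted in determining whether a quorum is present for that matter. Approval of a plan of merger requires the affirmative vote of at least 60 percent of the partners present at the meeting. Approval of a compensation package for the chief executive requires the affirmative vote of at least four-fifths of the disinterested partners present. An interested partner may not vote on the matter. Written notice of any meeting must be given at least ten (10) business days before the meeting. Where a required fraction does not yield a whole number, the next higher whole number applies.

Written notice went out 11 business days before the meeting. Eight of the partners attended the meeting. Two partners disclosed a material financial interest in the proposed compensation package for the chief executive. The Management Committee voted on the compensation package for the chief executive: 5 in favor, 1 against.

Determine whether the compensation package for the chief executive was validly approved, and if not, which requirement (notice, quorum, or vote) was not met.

Valid — all requirements satisfied.

Notice: 11 business days given; 10 required (11 ≥ 10). Satisfied.
Quorum: 8 present, but the 2 interested partners do not count, leaving 6. Quorum is 6. Satisfied.
Vote: the compensation package for the chief executive requires four-fifths of the disinterested partners present (8 − 2 = 6). 4/5 of 6 = 4.80, rounded up to 5, so 5 affirmative votes are needed; 5 voted in favor. Satisfied.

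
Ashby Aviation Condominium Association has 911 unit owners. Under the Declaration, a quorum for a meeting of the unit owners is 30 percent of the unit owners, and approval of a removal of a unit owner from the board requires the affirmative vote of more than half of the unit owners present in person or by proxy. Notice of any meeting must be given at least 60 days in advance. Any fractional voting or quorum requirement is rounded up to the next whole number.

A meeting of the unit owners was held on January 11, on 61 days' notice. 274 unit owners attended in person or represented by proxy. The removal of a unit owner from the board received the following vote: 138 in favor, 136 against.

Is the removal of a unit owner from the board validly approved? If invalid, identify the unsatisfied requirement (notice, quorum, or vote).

Valid — all requirements satisfied.

Notice: 61 days given; 60 required. Satisfied.
Quorum: 30% of 911 = 273.30, rounded up to 274; 274 present. Satisfied.
Vote: requires a majority of those present (274); a majority of 274 is 138, so 138 needed; 138 in favor. Satisfied.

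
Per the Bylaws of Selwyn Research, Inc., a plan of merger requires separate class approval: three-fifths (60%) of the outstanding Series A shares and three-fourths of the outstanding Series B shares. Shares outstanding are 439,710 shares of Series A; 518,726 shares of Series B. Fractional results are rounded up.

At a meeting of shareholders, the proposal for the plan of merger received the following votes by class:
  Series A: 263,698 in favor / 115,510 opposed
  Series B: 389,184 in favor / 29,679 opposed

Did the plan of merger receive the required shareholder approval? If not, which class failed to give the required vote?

Not approved — the Series A shares did not give the required vote.

Series A: 3/5 of 439710 = 263826; 263,826 required, 263,698 in favor — not approved.
Series B: 3/4 of 518726 = 389044.50, rounded up to 389045; 389,045 required, 389,184 in favor — approved.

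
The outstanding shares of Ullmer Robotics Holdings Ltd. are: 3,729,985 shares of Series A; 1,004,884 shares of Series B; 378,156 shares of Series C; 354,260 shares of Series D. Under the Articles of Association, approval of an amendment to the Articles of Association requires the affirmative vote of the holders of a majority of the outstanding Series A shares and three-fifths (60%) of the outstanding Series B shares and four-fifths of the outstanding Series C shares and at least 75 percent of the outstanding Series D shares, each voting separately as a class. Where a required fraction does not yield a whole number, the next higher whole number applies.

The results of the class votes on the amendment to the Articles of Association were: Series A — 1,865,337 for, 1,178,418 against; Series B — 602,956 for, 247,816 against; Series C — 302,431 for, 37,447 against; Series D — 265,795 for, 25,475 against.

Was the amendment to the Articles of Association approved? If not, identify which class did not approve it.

Series A: a majority of 3729985 is 1864993; 1,864,993 required, 1,865,337 in favor — approved.
Series B: 3/5 of 1004884 = 602930.40, rounded up to 602931; 602,931 required, 602,956 in favor — approved.
Series C: 4/5 of 378156 = 302524.80, rounded up to 302525; 302,525 required, 302,431 in favor — not approved.
Series D: 3/4 of 354260 = 265695; 265,695 required, 265,795 in favor — approved.

Not approved — the Series C shares did not give the required vote.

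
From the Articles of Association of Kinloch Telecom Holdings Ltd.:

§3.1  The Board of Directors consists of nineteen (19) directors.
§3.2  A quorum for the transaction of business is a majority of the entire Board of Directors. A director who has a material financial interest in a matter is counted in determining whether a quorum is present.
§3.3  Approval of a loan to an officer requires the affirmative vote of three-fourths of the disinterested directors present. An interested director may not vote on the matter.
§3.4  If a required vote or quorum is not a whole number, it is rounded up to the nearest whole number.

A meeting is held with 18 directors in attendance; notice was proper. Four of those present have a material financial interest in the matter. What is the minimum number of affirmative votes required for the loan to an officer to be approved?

11

The loan to an officer requires three-fourths of the disinterested directors present (18 − 4 = 14).
3/4 of 14 = 10.50, rounded up to 11.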